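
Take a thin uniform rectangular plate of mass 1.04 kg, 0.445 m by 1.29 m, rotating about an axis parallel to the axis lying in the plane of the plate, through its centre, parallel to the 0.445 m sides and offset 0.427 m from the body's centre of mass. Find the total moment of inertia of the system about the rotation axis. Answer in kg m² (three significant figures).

I_cm = (1/12)Mb² = (1/12)(1.04)(1.29)² = 0.14422 kg m²; centre at d = 0.427 m, so I = I_cm + Md² gives I = 0.14422 + (1.04)(0.427)² = 0.33384 kg m².

0.334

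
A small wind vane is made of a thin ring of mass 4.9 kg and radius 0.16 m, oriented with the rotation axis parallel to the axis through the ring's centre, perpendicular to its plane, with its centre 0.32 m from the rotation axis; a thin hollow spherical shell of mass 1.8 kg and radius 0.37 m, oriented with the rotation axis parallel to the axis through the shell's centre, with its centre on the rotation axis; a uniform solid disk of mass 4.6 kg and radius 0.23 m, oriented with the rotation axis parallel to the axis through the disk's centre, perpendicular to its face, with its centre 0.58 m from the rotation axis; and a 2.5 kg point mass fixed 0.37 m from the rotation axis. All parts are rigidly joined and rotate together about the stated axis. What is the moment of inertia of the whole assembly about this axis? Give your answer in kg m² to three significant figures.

2.80

Thin ring: I_cm = MR² = (4.9)(0.16)² = 0.12544 kg m²; centre at d = 0.32 m, so I = I_cm + Md² gives I = 0.12544 + (4.9)(0.32)² = 0.6272 kg m².
Spherical shell: I_cm = (2/3)MR² = (2/3)(1.8)(0.37)² = 0.16428 kg m²; axis through the centre, so I = 0.16428 kg m².
Solid disk: I_cm = (1/2)MR² = (1/2)(4.6)(0.23)² = 0.12167 kg m²; centre at d = 0.58 m, so I = I_cm + Md² gives I = 0.12167 + (4.6)(0.58)² = 1.6691 kg m².
Point mass: I_cm = 0; centre at d = 0.37 m, so I = I_cm + Md² gives I = 0 + (2.5)(0.37)² = 0.34225 kg m².
Total I = 0.6272 + 0.16428 + 1.6691 + 0.34225 = 2.8028 kg m².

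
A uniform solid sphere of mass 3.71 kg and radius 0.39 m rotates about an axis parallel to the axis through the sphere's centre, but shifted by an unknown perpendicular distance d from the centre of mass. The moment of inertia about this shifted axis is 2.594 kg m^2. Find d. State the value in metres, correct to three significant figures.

0.799

About the centre-of-mass axis, I_cm = (2/5)MR² = (2/5)(3.71)(0.39)² = 0.22572 kg m^2.
Parallel axis theorem: I = I_cm + Md², so Md² = 2.594 − 0.22572 = 2.3683 kg m^2.
d = √(2.3683 / 3.71) = 0.79897 m.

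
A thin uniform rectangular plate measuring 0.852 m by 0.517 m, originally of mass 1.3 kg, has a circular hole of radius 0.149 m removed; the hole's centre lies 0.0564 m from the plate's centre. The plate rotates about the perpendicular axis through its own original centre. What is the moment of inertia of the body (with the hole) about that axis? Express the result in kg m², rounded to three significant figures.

Unpierced body about its centre: I₀ = (1/12)M(a²+b²) = (1/12)(1.3)[(0.852)² + (0.517)²] = 0.1076 kg m².
The removed disk has mass m = M·πr²/(ab) = (1.3)·π(0.149)²/(0.852·0.517) = 0.20584 kg (same uniform areal density).
Its moment of inertia about the rotation axis (parallel-axis theorem): I_hole = (1/2)mr² + md² = (1/2)(0.20584)(0.149)² + (0.20584)(0.0564)² = 0.0029397 kg m².
Treating the hole as negative mass, I = I₀ − I_hole = 0.1076 − 0.0029397 = 0.10466 kg m².

0.105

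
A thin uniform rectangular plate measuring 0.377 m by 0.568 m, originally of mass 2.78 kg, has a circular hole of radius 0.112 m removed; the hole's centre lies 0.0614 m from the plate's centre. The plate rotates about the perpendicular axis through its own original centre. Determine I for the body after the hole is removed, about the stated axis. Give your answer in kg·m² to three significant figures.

0.103

Unpierced body about its centre: I₀ = (1/12)M(a²+b²) = (1/12)(2.78)[(0.377)² + (0.568)²] = 0.10767 kg·m².
The removed disk has mass m = M·πr²/(ab) = (2.78)·π(0.112)²/(0.377·0.568) = 0.51161 kg (same uniform areal density).
Its moment of inertia about the rotation axis (parallel-axis theorem): I_hole = (1/2)mr² + md² = (1/2)(0.51161)(0.112)² + (0.51161)(0.0614)² = 0.0051376 kg·m².
Treating the hole as negative mass, I = I₀ − I_hole = 0.10767 − 0.0051376 = 0.10253 kg·m².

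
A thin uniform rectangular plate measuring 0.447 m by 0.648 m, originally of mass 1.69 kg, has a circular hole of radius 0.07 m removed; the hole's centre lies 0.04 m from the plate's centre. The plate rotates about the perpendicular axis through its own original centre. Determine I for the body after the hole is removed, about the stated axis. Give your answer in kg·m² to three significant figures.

Unpierced body about its centre: I₀ = (1/12)M(a²+b²) = (1/12)(1.69)[(0.447)² + (0.648)²] = 0.087276 kg·m².
The removed disk has mass m = M·πr²/(ab) = (1.69)·π(0.07)²/(0.447·0.648) = 0.089815 kg (same uniform areal density).
Its moment of inertia about the rotation axis (parallel-axis theorem): I_hole = (1/2)mr² + md² = (1/2)(0.089815)(0.07)² + (0.089815)(0.04)² = 0.00036375 kg·m².
Treating the hole as negative mass, I = I₀ − I_hole = 0.087276 − 0.00036375 = 0.086912 kg·m².

0.0869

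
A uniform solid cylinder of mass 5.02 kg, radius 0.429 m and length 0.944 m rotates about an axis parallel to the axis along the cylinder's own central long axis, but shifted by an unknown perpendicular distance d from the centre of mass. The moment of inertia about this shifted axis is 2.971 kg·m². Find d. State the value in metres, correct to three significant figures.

0.707

About the centre-of-mass axis, I_cm = (1/2)MR² = (1/2)(5.02)(0.429)² = 0.46194 kg·m².
Parallel axis theorem: I = I_cm + Md², so Md² = 2.971 − 0.46194 = 2.5091 kg·m².
d = √(2.5091 / 5.02) = 0.70697 m.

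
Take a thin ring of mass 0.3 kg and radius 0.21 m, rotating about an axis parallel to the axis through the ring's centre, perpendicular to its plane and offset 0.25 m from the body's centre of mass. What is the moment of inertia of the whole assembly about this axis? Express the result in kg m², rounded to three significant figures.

0.0320

I_cm = MR² = (0.3)(0.21)² = 0.01323 kg m²; centre at d = 0.25 m, so I = I_cm + Md² gives I = 0.01323 + (0.3)(0.25)² = 0.03198 kg m².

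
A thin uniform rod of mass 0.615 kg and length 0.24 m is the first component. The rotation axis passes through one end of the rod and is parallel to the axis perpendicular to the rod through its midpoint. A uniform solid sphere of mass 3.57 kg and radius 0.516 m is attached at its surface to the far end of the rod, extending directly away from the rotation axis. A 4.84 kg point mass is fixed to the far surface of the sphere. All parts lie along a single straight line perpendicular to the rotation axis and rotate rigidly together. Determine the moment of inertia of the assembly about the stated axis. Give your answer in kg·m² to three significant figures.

Thin rod: I_cm = (1/12)ML² = (1/12)(0.615)(0.24)² = 0.002952 kg·m²; centre at d = 0.12 m, so the parallel axis theorem gives I = 0.002952 + (0.615)(0.12)² = 0.011808 kg·m².
Solid sphere: I_cm = (2/5)MR² = (2/5)(3.57)(0.516)² = 0.38021 kg·m²; centre at d = 0.12 + 0.12 + 0.516 = 0.756 m, so the parallel axis theorem gives I = 0.38021 + (3.57)(0.756)² = 2.4206 kg·m².
Point mass: I_cm = 0; centre at d = 0.12 + 0.12 + 0.516 + 0.516 = 1.272 m, so the parallel axis theorem gives I = 0 + (4.84)(1.272)² = 7.831 kg·m².
Total I = 0.011808 + 2.4206 + 7.831 = 10.263 kg·m².

10.3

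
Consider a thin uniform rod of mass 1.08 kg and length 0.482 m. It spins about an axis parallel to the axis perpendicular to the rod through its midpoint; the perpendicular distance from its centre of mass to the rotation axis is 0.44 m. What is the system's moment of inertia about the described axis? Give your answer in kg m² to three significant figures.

0.230

I_cm = (1/12)ML² = (1/12)(1.08)(0.482)² = 0.020909 kg m²; centre at d = 0.44 m, so I = I_cm + Md² gives I = 0.020909 + (1.08)(0.44)² = 0.23 kg m².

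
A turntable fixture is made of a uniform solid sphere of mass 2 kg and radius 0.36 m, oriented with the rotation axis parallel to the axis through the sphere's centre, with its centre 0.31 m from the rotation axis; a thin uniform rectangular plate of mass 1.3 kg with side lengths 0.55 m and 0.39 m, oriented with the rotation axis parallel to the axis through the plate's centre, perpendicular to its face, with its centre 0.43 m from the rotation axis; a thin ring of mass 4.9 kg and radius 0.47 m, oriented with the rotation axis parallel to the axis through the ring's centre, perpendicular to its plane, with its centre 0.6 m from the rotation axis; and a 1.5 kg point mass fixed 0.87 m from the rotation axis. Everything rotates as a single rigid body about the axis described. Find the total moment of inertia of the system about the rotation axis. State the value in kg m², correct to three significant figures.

4.57

Solid sphere: I_cm = (2/5)MR² = (2/5)(2)(0.36)² = 0.10368 kg m²; centre at d = 0.31 m, so I = I_cm + Md² gives I = 0.10368 + (2)(0.31)² = 0.29588 kg m².
Rectangular plate: I_cm = (1/12)M(a²+b²) = (1/12)(1.3)[(0.55)² + (0.39)²] = 0.049248 kg m²; centre at d = 0.43 m, so I = I_cm + Md² gives I = 0.049248 + (1.3)(0.43)² = 0.28962 kg m².
Thin ring: I_cm = MR² = (4.9)(0.47)² = 1.0824 kg m²; centre at d = 0.6 m, so I = I_cm + Md² gives I = 1.0824 + (4.9)(0.6)² = 2.8464 kg m².
Point mass: I_cm = 0; centre at d = 0.87 m, so I = I_cm + Md² gives I = 0 + (1.5)(0.87)² = 1.1354 kg m².
Total I = 0.29588 + 0.28962 + 2.8464 + 1.1354 = 4.5673 kg m².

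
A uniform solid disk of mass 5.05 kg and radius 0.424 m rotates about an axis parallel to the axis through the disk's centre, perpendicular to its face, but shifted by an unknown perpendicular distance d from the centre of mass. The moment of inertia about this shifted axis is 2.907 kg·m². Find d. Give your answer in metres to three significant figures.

0.697

About the centre-of-mass axis, I_cm = (1/2)MR² = (1/2)(5.05)(0.424)² = 0.45393 kg·m².
Parallel axis theorem: I = I_cm + Md², so Md² = 2.907 − 0.45393 = 2.4531 kg·m².
d = √(2.4531 / 5.05) = 0.69696 m.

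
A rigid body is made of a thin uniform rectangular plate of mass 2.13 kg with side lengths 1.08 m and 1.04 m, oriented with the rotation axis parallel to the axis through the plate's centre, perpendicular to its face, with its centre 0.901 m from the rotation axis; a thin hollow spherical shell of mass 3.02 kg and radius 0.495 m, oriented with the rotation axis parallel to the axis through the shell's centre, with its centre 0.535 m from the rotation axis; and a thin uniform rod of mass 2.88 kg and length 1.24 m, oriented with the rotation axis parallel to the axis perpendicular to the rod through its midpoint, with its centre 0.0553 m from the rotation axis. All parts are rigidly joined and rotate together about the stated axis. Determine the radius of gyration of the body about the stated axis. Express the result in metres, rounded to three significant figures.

0.694

Rectangular plate: I_cm = (1/12)M(a²+b²) = (1/12)(2.13)[(1.08)² + (1.04)²] = 0.39902 kg m^2; centre at d = 0.901 m, so I = I_cm + Md² gives I = 0.39902 + (2.13)(0.901)² = 2.1282 kg m^2.
Spherical shell: I_cm = (2/3)MR² = (2/3)(3.02)(0.495)² = 0.49332 kg m^2; centre at d = 0.535 m, so I = I_cm + Md² gives I = 0.49332 + (3.02)(0.535)² = 1.3577 kg m^2.
Thin rod: I_cm = (1/12)ML² = (1/12)(2.88)(1.24)² = 0.36902 kg m^2; centre at d = 0.0553 m, so I = I_cm + Md² gives I = 0.36902 + (2.88)(0.0553)² = 0.37783 kg m^2.
Total I = 3.8637 kg m^2; total mass M = 8.03 kg.
k = √(I/M) = √(3.8637/8.03) = 0.69366 m.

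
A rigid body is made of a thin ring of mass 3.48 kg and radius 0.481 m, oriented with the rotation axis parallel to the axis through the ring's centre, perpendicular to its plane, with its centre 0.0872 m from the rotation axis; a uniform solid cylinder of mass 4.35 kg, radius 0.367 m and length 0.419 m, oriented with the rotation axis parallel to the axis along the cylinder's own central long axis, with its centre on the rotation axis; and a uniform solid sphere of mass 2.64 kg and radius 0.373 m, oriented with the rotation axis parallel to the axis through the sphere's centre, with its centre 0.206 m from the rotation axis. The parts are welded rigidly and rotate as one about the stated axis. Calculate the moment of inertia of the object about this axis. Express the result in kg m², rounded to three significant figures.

1.38

Thin ring: I_cm = MR² = (3.48)(0.481)² = 0.80514 kg m²; centre at d = 0.0872 m, so the parallel axis theorem gives I = 0.80514 + (3.48)(0.0872)² = 0.8316 kg m².
Solid cylinder: I_cm = (1/2)MR² = (1/2)(4.35)(0.367)² = 0.29295 kg m²; axis through the centre, so I = 0.29295 kg m².
Solid sphere: I_cm = (2/5)MR² = (2/5)(2.64)(0.373)² = 0.14692 kg m²; centre at d = 0.206 m, so the parallel axis theorem gives I = 0.14692 + (2.64)(0.206)² = 0.25895 kg m².
Total I = 0.8316 + 0.29295 + 0.25895 = 1.3835 kg m².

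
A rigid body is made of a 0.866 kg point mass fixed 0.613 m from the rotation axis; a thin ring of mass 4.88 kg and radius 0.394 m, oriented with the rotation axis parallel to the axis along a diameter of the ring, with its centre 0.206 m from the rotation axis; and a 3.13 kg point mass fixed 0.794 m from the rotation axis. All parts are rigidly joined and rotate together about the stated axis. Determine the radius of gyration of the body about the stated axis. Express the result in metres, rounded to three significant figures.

0.570

Point mass: I_cm = 0; centre at d = 0.613 m, so I = I_cm + Md² gives I = 0 + (0.866)(0.613)² = 0.32542 kg·m².
Thin ring: I_cm = (1/2)MR² = (1/2)(4.88)(0.394)² = 0.37878 kg·m²; centre at d = 0.206 m, so I = I_cm + Md² gives I = 0.37878 + (4.88)(0.206)² = 0.58586 kg·m².
Point mass: I_cm = 0; centre at d = 0.794 m, so I = I_cm + Md² gives I = 0 + (3.13)(0.794)² = 1.9733 kg·m².
Total I = 2.8845 kg·m²; total mass M = 8.876 kg.
k = √(I/M) = √(2.8845/8.876) = 0.57007 m.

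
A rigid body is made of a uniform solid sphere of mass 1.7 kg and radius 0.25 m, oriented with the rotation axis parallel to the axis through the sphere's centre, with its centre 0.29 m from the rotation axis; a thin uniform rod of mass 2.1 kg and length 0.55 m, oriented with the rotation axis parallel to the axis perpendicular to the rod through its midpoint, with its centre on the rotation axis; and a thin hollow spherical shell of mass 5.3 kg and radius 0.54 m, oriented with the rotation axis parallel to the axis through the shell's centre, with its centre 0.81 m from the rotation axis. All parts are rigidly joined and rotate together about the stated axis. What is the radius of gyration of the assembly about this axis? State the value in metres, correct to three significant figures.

0.722

Solid sphere: I_cm = (2/5)MR² = (2/5)(1.7)(0.25)² = 0.0425 kg m^2; centre at d = 0.29 m, so the parallel axis theorem gives I = 0.0425 + (1.7)(0.29)² = 0.18547 kg m^2.
Thin rod: I_cm = (1/12)ML² = (1/12)(2.1)(0.55)² = 0.052938 kg m^2; axis through the centre, so I = 0.052938 kg m^2.
Spherical shell: I_cm = (2/3)MR² = (2/3)(5.3)(0.54)² = 1.0303 kg m^2; centre at d = 0.81 m, so the parallel axis theorem gives I = 1.0303 + (5.3)(0.81)² = 4.5077 kg m^2.
Total I = 4.7461 kg m^2; total mass M = 9.1 kg.
k = √(I/M) = √(4.7461/9.1) = 0.72218 m.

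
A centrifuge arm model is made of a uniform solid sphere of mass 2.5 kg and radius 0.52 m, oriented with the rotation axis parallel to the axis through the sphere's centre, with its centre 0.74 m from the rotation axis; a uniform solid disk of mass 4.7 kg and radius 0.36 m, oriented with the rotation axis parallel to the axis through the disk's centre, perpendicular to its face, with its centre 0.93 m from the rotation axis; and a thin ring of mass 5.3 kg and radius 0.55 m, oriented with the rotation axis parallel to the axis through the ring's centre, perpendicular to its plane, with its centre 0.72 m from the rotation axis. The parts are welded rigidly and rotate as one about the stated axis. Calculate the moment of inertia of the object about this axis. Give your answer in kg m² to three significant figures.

10.4

Solid sphere: I_cm = (2/5)MR² = (2/5)(2.5)(0.52)² = 0.2704 kg m²; centre at d = 0.74 m, so the parallel axis theorem gives I = 0.2704 + (2.5)(0.74)² = 1.6394 kg m².
Solid disk: I_cm = (1/2)MR² = (1/2)(4.7)(0.36)² = 0.30456 kg m²; centre at d = 0.93 m, so the parallel axis theorem gives I = 0.30456 + (4.7)(0.93)² = 4.3696 kg m².
Thin ring: I_cm = MR² = (5.3)(0.55)² = 1.6033 kg m²; centre at d = 0.72 m, so the parallel axis theorem gives I = 1.6033 + (5.3)(0.72)² = 4.3508 kg m².
Total I = 1.6394 + 4.3696 + 4.3508 = 10.36 kg m².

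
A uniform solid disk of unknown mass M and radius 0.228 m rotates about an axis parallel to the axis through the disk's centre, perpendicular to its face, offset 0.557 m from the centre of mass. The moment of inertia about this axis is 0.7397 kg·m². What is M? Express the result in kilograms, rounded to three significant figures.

2.20

I = I_cm + Md² = (1/2)MR² + Md² = M·[0.5·(0.228)² + (0.557)²] = M·0.33624.
So M = 0.7397 / 0.33624 = 2.1999 kg.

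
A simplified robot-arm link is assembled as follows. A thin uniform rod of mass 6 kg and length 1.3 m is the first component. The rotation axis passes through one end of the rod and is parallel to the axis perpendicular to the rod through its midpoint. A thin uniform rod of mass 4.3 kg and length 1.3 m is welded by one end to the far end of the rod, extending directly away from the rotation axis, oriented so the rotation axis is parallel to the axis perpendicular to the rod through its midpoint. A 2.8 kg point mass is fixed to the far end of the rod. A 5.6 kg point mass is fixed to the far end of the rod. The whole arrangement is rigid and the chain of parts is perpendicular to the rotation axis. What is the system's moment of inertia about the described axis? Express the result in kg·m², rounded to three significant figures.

Thin rod: I_cm = (1/12)ML² = (1/12)(6)(1.3)² = 0.845 kg·m²; centre at d = 0.65 m, so I = I_cm + Md² gives I = 0.845 + (6)(0.65)² = 3.38 kg·m².
Thin rod: I_cm = (1/12)ML² = (1/12)(4.3)(1.3)² = 0.60558 kg·m²; centre at d = 0.65 + 0.65 + 0.65 = 1.95 m, so I = I_cm + Md² gives I = 0.60558 + (4.3)(1.95)² = 16.956 kg·m².
Point mass: I_cm = 0; centre at d = 0.65 + 0.65 + 0.65 + 0.65 = 2.6 m, so I = I_cm + Md² gives I = 0 + (2.8)(2.6)² = 18.928 kg·m².
Point mass: I_cm = 0; centre at d = 0.65 + 0.65 + 0.65 + 0.65 = 2.6 m, so I = I_cm + Md² gives I = 0 + (5.6)(2.6)² = 37.856 kg·m².
Total I = 3.38 + 16.956 + 18.928 + 37.856 = 77.12 kg·m².

77.1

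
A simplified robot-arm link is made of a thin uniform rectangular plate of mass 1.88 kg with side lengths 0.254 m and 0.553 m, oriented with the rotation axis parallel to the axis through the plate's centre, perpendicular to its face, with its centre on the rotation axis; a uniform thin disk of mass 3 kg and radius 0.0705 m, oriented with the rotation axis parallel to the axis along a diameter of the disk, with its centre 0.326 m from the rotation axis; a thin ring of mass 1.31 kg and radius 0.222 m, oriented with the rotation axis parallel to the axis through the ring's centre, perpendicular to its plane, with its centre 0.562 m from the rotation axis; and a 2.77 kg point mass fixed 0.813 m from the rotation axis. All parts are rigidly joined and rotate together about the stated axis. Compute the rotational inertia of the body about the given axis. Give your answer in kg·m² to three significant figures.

2.69

Rectangular plate: I_cm = (1/12)M(a²+b²) = (1/12)(1.88)[(0.254)² + (0.553)²] = 0.058018 kg·m²; axis through the centre, so I = 0.058018 kg·m².
Thin disk: I_cm = (1/4)MR² = (1/4)(3)(0.0705)² = 0.0037277 kg·m²; centre at d = 0.326 m, so I = I_cm + Md² gives I = 0.0037277 + (3)(0.326)² = 0.32256 kg·m².
Thin ring: I_cm = MR² = (1.31)(0.222)² = 0.064562 kg·m²; centre at d = 0.562 m, so I = I_cm + Md² gives I = 0.064562 + (1.31)(0.562)² = 0.47832 kg·m².
Point mass: I_cm = 0; centre at d = 0.813 m, so I = I_cm + Md² gives I = 0 + (2.77)(0.813)² = 1.8309 kg·m².
Total I = 0.058018 + 0.32256 + 0.47832 + 1.8309 = 2.6898 kg·m².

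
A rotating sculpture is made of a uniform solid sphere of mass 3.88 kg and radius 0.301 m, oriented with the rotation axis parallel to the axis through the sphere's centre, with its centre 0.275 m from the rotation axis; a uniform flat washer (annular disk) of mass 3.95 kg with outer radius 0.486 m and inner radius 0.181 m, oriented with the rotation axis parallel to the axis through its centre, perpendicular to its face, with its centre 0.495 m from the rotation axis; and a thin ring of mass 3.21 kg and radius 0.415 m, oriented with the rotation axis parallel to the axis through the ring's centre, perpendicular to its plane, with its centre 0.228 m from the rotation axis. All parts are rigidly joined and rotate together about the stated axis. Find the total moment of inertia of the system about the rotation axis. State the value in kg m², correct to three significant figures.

2.65

Solid sphere: I_cm = (2/5)MR² = (2/5)(3.88)(0.301)² = 0.14061 kg m²; centre at d = 0.275 m, so I = I_cm + Md² gives I = 0.14061 + (3.88)(0.275)² = 0.43404 kg m².
Annular disk: I_cm = (1/2)M(R²+r²) = (1/2)(3.95)[(0.486)² + (0.181)²] = 0.53119 kg m²; centre at d = 0.495 m, so I = I_cm + Md² gives I = 0.53119 + (3.95)(0.495)² = 1.499 kg m².
Thin ring: I_cm = MR² = (3.21)(0.415)² = 0.55284 kg m²; centre at d = 0.228 m, so I = I_cm + Md² gives I = 0.55284 + (3.21)(0.228)² = 0.71971 kg m².
Total I = 0.43404 + 1.499 + 0.71971 = 2.6528 kg m².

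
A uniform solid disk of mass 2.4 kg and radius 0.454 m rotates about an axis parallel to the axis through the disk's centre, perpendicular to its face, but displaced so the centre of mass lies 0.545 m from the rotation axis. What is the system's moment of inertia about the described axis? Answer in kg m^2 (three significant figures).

0.960

I_cm = (1/2)MR² = (1/2)(2.4)(0.454)² = 0.24734 kg m^2; centre at d = 0.545 m, so I = I_cm + Md² gives I = 0.24734 + (2.4)(0.545)² = 0.9602 kg m^2.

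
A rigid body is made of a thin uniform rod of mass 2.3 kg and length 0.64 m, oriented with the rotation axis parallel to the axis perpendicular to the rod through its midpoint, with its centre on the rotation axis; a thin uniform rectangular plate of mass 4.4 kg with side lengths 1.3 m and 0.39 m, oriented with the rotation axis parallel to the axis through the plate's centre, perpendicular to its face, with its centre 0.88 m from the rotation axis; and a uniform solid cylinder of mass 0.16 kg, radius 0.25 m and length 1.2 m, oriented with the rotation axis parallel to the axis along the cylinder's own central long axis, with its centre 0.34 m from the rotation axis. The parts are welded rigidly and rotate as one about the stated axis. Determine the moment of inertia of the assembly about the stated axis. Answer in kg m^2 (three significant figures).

Thin rod: I_cm = (1/12)ML² = (1/12)(2.3)(0.64)² = 0.078507 kg m^2; axis through the centre, so I = 0.078507 kg m^2.
Rectangular plate: I_cm = (1/12)M(a²+b²) = (1/12)(4.4)[(1.3)² + (0.39)²] = 0.67544 kg m^2; centre at d = 0.88 m, so the parallel axis theorem gives I = 0.67544 + (4.4)(0.88)² = 4.0828 kg m^2.
Solid cylinder: I_cm = (1/2)MR² = (1/2)(0.16)(0.25)² = 0.005 kg m^2; centre at d = 0.34 m, so the parallel axis theorem gives I = 0.005 + (0.16)(0.34)² = 0.023496 kg m^2.
Total I = 0.078507 + 4.0828 + 0.023496 = 4.1848 kg m^2.

4.18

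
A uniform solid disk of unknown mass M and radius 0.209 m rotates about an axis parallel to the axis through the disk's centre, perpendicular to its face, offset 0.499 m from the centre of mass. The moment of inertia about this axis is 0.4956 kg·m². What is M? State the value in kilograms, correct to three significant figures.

I = I_cm + Md² = (1/2)MR² + Md² = M·[0.5·(0.209)² + (0.499)²] = M·0.27084.
So M = 0.4956 / 0.27084 = 1.8299 kg.

1.83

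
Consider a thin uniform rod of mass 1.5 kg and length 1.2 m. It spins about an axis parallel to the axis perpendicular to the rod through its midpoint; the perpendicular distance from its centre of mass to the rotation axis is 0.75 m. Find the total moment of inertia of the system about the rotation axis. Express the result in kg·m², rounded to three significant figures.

1.02

I_cm = (1/12)ML² = (1/12)(1.5)(1.2)² = 0.18 kg·m²; centre at d = 0.75 m, so the parallel axis theorem gives I = 0.18 + (1.5)(0.75)² = 1.0237 kg·m².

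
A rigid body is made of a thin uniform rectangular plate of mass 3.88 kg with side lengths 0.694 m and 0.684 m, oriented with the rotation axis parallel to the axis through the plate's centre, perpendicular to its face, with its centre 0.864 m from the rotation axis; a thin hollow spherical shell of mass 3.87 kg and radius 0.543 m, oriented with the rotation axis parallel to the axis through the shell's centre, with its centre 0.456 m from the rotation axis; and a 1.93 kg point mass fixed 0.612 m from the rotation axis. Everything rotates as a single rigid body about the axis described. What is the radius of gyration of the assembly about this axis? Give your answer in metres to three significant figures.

Rectangular plate: I_cm = (1/12)M(a²+b²) = (1/12)(3.88)[(0.694)² + (0.684)²] = 0.307 kg·m²; centre at d = 0.864 m, so the parallel axis theorem gives I = 0.307 + (3.88)(0.864)² = 3.2034 kg·m².
Spherical shell: I_cm = (2/3)MR² = (2/3)(3.87)(0.543)² = 0.76071 kg·m²; centre at d = 0.456 m, so the parallel axis theorem gives I = 0.76071 + (3.87)(0.456)² = 1.5654 kg·m².
Point mass: I_cm = 0; centre at d = 0.612 m, so the parallel axis theorem gives I = 0 + (1.93)(0.612)² = 0.72287 kg·m².
Total I = 5.4917 kg·m²; total mass M = 9.68 kg.
k = √(I/M) = √(5.4917/9.68) = 0.75321 m.

0.753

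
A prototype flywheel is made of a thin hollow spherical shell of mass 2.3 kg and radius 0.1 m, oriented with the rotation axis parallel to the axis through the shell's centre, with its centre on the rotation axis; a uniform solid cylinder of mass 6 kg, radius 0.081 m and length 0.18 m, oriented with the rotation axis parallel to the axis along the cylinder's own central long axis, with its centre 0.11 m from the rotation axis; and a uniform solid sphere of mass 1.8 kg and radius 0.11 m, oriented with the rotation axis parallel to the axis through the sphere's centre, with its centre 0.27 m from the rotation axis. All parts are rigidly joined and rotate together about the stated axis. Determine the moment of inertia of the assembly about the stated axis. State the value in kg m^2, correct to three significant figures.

Spherical shell: I_cm = (2/3)MR² = (2/3)(2.3)(0.1)² = 0.015333 kg m^2; axis through the centre, so I = 0.015333 kg m^2.
Solid cylinder: I_cm = (1/2)MR² = (1/2)(6)(0.081)² = 0.019683 kg m^2; centre at d = 0.11 m, so the parallel axis theorem gives I = 0.019683 + (6)(0.11)² = 0.092283 kg m^2.
Solid sphere: I_cm = (2/5)MR² = (2/5)(1.8)(0.11)² = 0.008712 kg m^2; centre at d = 0.27 m, so the parallel axis theorem gives I = 0.008712 + (1.8)(0.27)² = 0.13993 kg m^2.
Total I = 0.015333 + 0.092283 + 0.13993 = 0.24755 kg m^2.

0.248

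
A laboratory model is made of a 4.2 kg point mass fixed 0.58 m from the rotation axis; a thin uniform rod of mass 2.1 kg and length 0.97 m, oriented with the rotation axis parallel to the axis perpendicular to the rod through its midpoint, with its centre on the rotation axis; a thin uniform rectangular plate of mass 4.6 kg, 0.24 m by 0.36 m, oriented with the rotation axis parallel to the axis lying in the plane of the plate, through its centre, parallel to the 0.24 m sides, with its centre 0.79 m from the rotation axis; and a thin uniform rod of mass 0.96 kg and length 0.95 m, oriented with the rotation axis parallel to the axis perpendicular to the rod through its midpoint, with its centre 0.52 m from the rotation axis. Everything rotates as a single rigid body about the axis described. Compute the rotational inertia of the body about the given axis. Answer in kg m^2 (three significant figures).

4.83

Point mass: I_cm = 0; centre at d = 0.58 m, so I = I_cm + Md² gives I = 0 + (4.2)(0.58)² = 1.4129 kg m^2.
Thin rod: I_cm = (1/12)ML² = (1/12)(2.1)(0.97)² = 0.16466 kg m^2; axis through the centre, so I = 0.16466 kg m^2.
Rectangular plate: I_cm = (1/12)Mb² = (1/12)(4.6)(0.36)² = 0.04968 kg m^2; centre at d = 0.79 m, so I = I_cm + Md² gives I = 0.04968 + (4.6)(0.79)² = 2.9205 kg m^2.
Thin rod: I_cm = (1/12)ML² = (1/12)(0.96)(0.95)² = 0.0722 kg m^2; centre at d = 0.52 m, so I = I_cm + Md² gives I = 0.0722 + (0.96)(0.52)² = 0.33178 kg m^2.
Total I = 1.4129 + 0.16466 + 2.9205 + 0.33178 = 4.8299 kg m^2.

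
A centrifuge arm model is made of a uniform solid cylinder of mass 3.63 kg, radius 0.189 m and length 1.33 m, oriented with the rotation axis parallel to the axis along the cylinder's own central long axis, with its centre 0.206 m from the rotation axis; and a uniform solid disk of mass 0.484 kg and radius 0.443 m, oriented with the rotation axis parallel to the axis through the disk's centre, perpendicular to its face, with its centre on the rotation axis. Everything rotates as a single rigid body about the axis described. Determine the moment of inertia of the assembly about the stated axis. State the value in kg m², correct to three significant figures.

Solid cylinder: I_cm = (1/2)MR² = (1/2)(3.63)(0.189)² = 0.064834 kg m²; centre at d = 0.206 m, so I = I_cm + Md² gives I = 0.064834 + (3.63)(0.206)² = 0.21888 kg m².
Solid disk: I_cm = (1/2)MR² = (1/2)(0.484)(0.443)² = 0.047492 kg m²; axis through the centre, so I = 0.047492 kg m².
Total I = 0.21888 + 0.047492 = 0.26637 kg m².

0.266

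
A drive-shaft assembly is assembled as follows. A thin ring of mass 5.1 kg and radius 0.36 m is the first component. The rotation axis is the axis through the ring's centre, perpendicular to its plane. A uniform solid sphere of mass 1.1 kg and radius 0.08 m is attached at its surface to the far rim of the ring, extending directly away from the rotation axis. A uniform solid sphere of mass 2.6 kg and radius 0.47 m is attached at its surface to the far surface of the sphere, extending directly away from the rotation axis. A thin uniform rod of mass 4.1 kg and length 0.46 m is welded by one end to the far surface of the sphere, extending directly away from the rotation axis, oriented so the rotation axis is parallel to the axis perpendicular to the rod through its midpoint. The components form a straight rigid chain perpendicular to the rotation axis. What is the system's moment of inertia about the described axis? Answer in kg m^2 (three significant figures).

Thin ring: I_cm = MR² = (5.1)(0.36)² = 0.66096 kg m^2; axis through the centre, so I = 0.66096 kg m^2.
Solid sphere: I_cm = (2/5)MR² = (2/5)(1.1)(0.08)² = 0.002816 kg m^2; centre at d = 0.36 + 0.08 = 0.44 m, so I = I_cm + Md² gives I = 0.002816 + (1.1)(0.44)² = 0.21578 kg m^2.
Solid sphere: I_cm = (2/5)MR² = (2/5)(2.6)(0.47)² = 0.22974 kg m^2; centre at d = 0.36 + 0.08 + 0.08 + 0.47 = 0.99 m, so I = I_cm + Md² gives I = 0.22974 + (2.6)(0.99)² = 2.778 kg m^2.
Thin rod: I_cm = (1/12)ML² = (1/12)(4.1)(0.46)² = 0.072297 kg m^2; centre at d = 0.36 + 0.08 + 0.08 + 0.47 + 0.47 + 0.23 = 1.69 m, so I = I_cm + Md² gives I = 0.072297 + (4.1)(1.69)² = 11.782 kg m^2.
Total I = 0.66096 + 0.21578 + 2.778 + 11.782 = 15.437 kg m^2.

15.4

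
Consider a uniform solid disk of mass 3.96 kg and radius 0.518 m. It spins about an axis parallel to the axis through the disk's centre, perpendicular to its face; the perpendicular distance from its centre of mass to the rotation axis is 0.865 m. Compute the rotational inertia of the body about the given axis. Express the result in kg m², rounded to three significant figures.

3.49

I_cm = (1/2)MR² = (1/2)(3.96)(0.518)² = 0.53128 kg m²; centre at d = 0.865 m, so the parallel axis theorem gives I = 0.53128 + (3.96)(0.865)² = 3.4943 kg m².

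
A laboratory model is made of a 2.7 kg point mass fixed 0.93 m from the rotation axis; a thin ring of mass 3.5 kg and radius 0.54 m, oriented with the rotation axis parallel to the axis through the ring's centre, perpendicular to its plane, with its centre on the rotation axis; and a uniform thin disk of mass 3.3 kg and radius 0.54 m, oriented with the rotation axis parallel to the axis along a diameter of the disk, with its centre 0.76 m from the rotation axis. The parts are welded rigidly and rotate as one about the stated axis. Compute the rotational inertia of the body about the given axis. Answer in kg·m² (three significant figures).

5.50

Point mass: I_cm = 0; centre at d = 0.93 m, so I = I_cm + Md² gives I = 0 + (2.7)(0.93)² = 2.3352 kg·m².
Thin ring: I_cm = MR² = (3.5)(0.54)² = 1.0206 kg·m²; axis through the centre, so I = 1.0206 kg·m².
Thin disk: I_cm = (1/4)MR² = (1/4)(3.3)(0.54)² = 0.24057 kg·m²; centre at d = 0.76 m, so I = I_cm + Md² gives I = 0.24057 + (3.3)(0.76)² = 2.1467 kg·m².
Total I = 2.3352 + 1.0206 + 2.1467 = 5.5025 kg·m².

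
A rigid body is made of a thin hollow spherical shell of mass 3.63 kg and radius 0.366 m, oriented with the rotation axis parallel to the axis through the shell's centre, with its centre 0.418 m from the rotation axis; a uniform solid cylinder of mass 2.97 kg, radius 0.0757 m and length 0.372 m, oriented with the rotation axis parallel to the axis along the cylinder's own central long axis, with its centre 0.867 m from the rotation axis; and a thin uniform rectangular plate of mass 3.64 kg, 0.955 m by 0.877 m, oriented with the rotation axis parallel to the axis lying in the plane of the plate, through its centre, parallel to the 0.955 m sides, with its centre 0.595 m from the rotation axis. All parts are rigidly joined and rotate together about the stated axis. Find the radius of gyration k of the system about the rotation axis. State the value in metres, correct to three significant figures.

Spherical shell: I_cm = (2/3)MR² = (2/3)(3.63)(0.366)² = 0.32417 kg·m²; centre at d = 0.418 m, so the parallel axis theorem gives I = 0.32417 + (3.63)(0.418)² = 0.95842 kg·m².
Solid cylinder: I_cm = (1/2)MR² = (1/2)(2.97)(0.0757)² = 0.0085098 kg·m²; centre at d = 0.867 m, so the parallel axis theorem gives I = 0.0085098 + (2.97)(0.867)² = 2.241 kg·m².
Rectangular plate: I_cm = (1/12)Mb² = (1/12)(3.64)(0.877)² = 0.2333 kg·m²; centre at d = 0.595 m, so the parallel axis theorem gives I = 0.2333 + (3.64)(0.595)² = 1.522 kg·m².
Total I = 4.7214 kg·m²; total mass M = 10.24 kg.
k = √(I/M) = √(4.7214/10.24) = 0.67902 m.

0.679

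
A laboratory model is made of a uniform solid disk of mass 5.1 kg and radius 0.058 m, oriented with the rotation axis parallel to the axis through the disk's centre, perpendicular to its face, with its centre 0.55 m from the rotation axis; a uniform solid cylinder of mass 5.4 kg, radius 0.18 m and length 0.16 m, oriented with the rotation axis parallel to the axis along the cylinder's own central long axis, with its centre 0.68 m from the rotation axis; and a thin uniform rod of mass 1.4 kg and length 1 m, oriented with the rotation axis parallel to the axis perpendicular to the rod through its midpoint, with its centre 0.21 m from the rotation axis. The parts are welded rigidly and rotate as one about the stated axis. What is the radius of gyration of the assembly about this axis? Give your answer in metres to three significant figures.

0.602

Solid disk: I_cm = (1/2)MR² = (1/2)(5.1)(0.058)² = 0.0085782 kg m²; centre at d = 0.55 m, so I = I_cm + Md² gives I = 0.0085782 + (5.1)(0.55)² = 1.5513 kg m².
Solid cylinder: I_cm = (1/2)MR² = (1/2)(5.4)(0.18)² = 0.08748 kg m²; centre at d = 0.68 m, so I = I_cm + Md² gives I = 0.08748 + (5.4)(0.68)² = 2.5844 kg m².
Thin rod: I_cm = (1/12)ML² = (1/12)(1.4)(1)² = 0.11667 kg m²; centre at d = 0.21 m, so I = I_cm + Md² gives I = 0.11667 + (1.4)(0.21)² = 0.17841 kg m².
Total I = 4.3142 kg m²; total mass M = 11.9 kg.
k = √(I/M) = √(4.3142/11.9) = 0.60211 m.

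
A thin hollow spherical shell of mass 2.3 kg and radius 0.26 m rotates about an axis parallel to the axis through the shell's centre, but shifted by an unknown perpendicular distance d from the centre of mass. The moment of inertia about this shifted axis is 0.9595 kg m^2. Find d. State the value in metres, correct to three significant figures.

About the centre-of-mass axis, I_cm = (2/3)MR² = (2/3)(2.3)(0.26)² = 0.10365 kg m^2.
Parallel axis theorem: I = I_cm + Md², so Md² = 0.9595 − 0.10365 = 0.85585 kg m^2.
d = √(0.85585 / 2.3) = 0.61001 m.

0.610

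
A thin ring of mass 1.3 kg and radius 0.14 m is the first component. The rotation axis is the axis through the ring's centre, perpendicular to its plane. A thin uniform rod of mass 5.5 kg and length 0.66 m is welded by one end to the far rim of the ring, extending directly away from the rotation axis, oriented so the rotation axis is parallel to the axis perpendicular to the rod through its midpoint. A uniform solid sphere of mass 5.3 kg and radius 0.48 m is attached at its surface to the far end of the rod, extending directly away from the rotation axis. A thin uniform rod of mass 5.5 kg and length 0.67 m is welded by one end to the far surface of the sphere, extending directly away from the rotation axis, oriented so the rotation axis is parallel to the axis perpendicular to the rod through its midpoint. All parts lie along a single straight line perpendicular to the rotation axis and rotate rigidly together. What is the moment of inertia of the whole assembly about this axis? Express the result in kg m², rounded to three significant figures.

35.0

Thin ring: I_cm = MR² = (1.3)(0.14)² = 0.02548 kg m²; axis through the centre, so I = 0.02548 kg m².
Thin rod: I_cm = (1/12)ML² = (1/12)(5.5)(0.66)² = 0.19965 kg m²; centre at d = 0.14 + 0.33 = 0.47 m, so the parallel axis theorem gives I = 0.19965 + (5.5)(0.47)² = 1.4146 kg m².
Solid sphere: I_cm = (2/5)MR² = (2/5)(5.3)(0.48)² = 0.48845 kg m²; centre at d = 0.14 + 0.33 + 0.33 + 0.48 = 1.28 m, so the parallel axis theorem gives I = 0.48845 + (5.3)(1.28)² = 9.172 kg m².
Thin rod: I_cm = (1/12)ML² = (1/12)(5.5)(0.67)² = 0.20575 kg m²; centre at d = 0.14 + 0.33 + 0.33 + 0.48 + 0.48 + 0.335 = 2.095 m, so the parallel axis theorem gives I = 0.20575 + (5.5)(2.095)² = 24.345 kg m².
Total I = 0.02548 + 1.4146 + 9.172 + 24.345 = 34.957 kg m².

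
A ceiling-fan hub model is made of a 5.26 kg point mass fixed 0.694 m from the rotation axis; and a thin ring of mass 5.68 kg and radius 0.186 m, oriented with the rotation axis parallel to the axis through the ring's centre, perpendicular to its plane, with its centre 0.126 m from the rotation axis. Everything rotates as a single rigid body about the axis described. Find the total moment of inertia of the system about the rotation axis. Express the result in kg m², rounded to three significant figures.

2.82

Point mass: I_cm = 0; centre at d = 0.694 m, so I = I_cm + Md² gives I = 0 + (5.26)(0.694)² = 2.5334 kg m².
Thin ring: I_cm = MR² = (5.68)(0.186)² = 0.19651 kg m²; centre at d = 0.126 m, so I = I_cm + Md² gives I = 0.19651 + (5.68)(0.126)² = 0.28668 kg m².
Total I = 2.5334 + 0.28668 = 2.8201 kg m².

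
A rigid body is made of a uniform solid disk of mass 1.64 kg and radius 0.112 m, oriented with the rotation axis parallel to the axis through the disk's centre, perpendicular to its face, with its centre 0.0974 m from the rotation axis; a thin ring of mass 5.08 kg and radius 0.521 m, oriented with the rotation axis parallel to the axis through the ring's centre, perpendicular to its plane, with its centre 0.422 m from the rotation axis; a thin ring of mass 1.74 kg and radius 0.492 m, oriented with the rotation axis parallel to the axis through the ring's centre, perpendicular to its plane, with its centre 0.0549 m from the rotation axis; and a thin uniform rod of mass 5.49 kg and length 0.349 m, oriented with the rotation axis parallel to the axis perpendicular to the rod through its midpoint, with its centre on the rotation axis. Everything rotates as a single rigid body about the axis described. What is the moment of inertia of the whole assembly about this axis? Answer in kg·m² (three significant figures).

Solid disk: I_cm = (1/2)MR² = (1/2)(1.64)(0.112)² = 0.010286 kg·m²; centre at d = 0.0974 m, so the parallel axis theorem gives I = 0.010286 + (1.64)(0.0974)² = 0.025844 kg·m².
Thin ring: I_cm = MR² = (5.08)(0.521)² = 1.3789 kg·m²; centre at d = 0.422 m, so the parallel axis theorem gives I = 1.3789 + (5.08)(0.422)² = 2.2836 kg·m².
Thin ring: I_cm = MR² = (1.74)(0.492)² = 0.42119 kg·m²; centre at d = 0.0549 m, so the parallel axis theorem gives I = 0.42119 + (1.74)(0.0549)² = 0.42644 kg·m².
Thin rod: I_cm = (1/12)ML² = (1/12)(5.49)(0.349)² = 0.055724 kg·m²; axis through the centre, so I = 0.055724 kg·m².
Total I = 0.025844 + 2.2836 + 0.42644 + 0.055724 = 2.7916 kg·m².

2.79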